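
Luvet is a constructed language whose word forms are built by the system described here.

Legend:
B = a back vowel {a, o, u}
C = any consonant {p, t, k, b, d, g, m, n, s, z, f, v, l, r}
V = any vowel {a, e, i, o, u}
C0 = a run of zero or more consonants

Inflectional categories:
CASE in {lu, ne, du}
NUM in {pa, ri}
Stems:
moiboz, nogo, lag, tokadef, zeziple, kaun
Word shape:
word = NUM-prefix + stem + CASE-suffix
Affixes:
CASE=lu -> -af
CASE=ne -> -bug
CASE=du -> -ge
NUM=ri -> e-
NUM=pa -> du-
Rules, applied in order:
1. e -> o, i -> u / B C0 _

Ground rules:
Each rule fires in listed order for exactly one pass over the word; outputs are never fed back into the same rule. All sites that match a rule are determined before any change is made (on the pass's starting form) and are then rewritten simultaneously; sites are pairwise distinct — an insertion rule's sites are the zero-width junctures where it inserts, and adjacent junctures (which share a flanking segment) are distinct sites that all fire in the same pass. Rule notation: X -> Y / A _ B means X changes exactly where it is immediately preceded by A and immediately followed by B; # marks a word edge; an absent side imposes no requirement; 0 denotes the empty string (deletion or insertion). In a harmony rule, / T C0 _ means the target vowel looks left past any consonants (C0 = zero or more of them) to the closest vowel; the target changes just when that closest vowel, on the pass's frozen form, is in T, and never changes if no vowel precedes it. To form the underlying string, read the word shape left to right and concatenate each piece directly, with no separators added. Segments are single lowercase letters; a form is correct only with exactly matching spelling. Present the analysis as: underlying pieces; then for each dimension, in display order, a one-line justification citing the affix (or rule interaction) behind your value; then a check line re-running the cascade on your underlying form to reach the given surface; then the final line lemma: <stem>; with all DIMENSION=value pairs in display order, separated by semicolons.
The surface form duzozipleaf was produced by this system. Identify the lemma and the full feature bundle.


underlying: du-zeziple-af
CASE=lu - signalled by the affix -af
NUM=pa - signalled by the affix du-
check: duzezipleaf -> duzozipleaf
lemma: zeziple; CASE=lu; NUM=pa


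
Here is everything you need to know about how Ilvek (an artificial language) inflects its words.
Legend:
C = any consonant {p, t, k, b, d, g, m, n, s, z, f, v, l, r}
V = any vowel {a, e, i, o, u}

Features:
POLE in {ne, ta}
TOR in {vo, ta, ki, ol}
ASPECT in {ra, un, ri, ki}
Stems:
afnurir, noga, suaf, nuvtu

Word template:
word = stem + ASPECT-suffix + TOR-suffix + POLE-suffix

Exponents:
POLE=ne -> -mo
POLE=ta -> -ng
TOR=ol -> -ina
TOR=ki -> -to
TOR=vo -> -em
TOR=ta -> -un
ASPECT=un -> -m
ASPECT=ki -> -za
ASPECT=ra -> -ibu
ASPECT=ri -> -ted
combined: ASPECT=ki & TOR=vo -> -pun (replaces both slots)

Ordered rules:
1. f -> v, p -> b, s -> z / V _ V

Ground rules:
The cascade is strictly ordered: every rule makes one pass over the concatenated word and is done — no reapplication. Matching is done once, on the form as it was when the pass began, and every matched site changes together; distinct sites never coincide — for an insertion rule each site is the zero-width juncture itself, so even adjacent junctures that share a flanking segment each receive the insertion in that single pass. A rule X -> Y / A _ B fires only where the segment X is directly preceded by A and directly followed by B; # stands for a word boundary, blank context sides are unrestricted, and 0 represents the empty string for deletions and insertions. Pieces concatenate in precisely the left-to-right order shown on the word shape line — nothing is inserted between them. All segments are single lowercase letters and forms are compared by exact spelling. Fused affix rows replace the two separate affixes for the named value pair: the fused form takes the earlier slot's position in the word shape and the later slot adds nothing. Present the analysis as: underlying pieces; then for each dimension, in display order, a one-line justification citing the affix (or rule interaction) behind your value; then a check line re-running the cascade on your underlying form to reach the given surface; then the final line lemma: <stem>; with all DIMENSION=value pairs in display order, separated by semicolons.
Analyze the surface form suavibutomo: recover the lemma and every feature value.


underlying: suaf-ibu-to-mo
POLE=ne - signalled by the affix -mo
TOR=ki - signalled by the affix -to
ASPECT=ra - signalled by the affix -ibu
check: suafibutomo -> suavibutomo
lemma: suaf; POLE=ne; TOR=ki; ASPECT=ra


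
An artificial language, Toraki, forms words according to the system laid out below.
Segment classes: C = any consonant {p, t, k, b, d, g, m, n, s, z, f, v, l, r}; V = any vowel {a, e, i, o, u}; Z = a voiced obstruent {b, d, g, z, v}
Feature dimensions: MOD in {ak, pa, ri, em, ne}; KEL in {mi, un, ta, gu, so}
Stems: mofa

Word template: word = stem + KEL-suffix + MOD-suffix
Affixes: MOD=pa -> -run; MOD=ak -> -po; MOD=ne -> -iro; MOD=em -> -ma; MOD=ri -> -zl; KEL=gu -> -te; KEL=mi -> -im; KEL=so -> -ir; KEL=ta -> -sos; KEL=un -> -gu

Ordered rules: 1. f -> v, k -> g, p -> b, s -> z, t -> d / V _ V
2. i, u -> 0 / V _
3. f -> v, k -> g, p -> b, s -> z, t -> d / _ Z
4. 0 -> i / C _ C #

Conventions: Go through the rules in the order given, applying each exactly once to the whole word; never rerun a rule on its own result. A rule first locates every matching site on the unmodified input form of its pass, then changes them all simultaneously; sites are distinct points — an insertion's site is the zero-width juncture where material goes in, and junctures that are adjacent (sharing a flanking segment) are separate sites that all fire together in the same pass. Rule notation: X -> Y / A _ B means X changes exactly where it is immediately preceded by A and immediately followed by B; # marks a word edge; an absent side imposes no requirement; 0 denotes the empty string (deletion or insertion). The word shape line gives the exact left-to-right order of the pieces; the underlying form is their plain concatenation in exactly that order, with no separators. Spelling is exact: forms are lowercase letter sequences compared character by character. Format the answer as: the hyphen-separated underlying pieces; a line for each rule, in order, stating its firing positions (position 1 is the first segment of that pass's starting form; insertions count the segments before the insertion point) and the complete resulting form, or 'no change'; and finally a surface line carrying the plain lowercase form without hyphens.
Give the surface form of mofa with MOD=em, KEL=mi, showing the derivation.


underlying: mofa-im-ma
1. f -> v, k -> g, p -> b, s -> z, t -> d / V _ V: fires at position(s) 3: movaimma
2. i, u -> 0 / V _: fires at position(s) 5: movamma
3. f -> v, k -> g, p -> b, s -> z, t -> d / _ Z: no change
4. 0 -> i / C _ C #: no change
surface: movamma


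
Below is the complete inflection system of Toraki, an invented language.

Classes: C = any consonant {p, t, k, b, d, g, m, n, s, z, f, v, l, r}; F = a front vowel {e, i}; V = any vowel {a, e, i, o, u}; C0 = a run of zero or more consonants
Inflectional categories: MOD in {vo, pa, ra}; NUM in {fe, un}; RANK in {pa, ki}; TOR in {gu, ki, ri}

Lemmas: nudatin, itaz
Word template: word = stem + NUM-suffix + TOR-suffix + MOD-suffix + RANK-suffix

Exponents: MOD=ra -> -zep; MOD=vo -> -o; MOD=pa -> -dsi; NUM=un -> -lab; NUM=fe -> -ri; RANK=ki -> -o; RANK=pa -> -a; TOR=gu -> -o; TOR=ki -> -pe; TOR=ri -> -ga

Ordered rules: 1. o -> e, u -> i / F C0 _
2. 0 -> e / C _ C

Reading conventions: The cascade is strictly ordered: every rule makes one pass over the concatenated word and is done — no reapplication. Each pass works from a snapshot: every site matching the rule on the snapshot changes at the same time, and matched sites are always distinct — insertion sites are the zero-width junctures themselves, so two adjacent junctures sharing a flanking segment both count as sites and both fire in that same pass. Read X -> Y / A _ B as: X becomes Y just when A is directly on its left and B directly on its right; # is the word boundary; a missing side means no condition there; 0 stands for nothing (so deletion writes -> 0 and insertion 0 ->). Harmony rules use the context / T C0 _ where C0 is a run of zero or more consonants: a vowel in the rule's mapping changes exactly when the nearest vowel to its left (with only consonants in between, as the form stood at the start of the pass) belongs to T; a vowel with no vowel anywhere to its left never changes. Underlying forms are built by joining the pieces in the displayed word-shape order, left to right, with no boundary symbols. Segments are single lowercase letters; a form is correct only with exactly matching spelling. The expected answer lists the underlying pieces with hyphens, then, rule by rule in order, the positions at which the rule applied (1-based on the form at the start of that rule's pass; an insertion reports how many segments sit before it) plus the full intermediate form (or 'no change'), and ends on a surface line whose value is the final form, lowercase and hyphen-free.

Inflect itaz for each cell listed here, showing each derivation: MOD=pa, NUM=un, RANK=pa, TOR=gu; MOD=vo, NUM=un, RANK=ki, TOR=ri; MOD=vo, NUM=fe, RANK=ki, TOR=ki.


cell MOD=pa, NUM=un, RANK=pa, TOR=gu:
underlying: itaz-lab-o-dsi-a
1. o -> e, u -> i / F C0 _: no change
2. 0 -> e / C _ C: inserts after position(s) 4, 9: itazelabodesia
surface: itazelabodesia

cell MOD=vo, NUM=un, RANK=ki, TOR=ri:
underlying: itaz-lab-ga-o-o
1. o -> e, u -> i / F C0 _: no change
2. 0 -> e / C _ C: inserts after position(s) 4, 7: itazelabegaoo
surface: itazelabegaoo

cell MOD=vo, NUM=fe, RANK=ki, TOR=ki:
underlying: itaz-ri-pe-o-o
1. o -> e, u -> i / F C0 _: fires at position(s) 9: itazripeeo
2. 0 -> e / C _ C: inserts after position(s) 4: itazeripeeo
surface: itazeripeeo


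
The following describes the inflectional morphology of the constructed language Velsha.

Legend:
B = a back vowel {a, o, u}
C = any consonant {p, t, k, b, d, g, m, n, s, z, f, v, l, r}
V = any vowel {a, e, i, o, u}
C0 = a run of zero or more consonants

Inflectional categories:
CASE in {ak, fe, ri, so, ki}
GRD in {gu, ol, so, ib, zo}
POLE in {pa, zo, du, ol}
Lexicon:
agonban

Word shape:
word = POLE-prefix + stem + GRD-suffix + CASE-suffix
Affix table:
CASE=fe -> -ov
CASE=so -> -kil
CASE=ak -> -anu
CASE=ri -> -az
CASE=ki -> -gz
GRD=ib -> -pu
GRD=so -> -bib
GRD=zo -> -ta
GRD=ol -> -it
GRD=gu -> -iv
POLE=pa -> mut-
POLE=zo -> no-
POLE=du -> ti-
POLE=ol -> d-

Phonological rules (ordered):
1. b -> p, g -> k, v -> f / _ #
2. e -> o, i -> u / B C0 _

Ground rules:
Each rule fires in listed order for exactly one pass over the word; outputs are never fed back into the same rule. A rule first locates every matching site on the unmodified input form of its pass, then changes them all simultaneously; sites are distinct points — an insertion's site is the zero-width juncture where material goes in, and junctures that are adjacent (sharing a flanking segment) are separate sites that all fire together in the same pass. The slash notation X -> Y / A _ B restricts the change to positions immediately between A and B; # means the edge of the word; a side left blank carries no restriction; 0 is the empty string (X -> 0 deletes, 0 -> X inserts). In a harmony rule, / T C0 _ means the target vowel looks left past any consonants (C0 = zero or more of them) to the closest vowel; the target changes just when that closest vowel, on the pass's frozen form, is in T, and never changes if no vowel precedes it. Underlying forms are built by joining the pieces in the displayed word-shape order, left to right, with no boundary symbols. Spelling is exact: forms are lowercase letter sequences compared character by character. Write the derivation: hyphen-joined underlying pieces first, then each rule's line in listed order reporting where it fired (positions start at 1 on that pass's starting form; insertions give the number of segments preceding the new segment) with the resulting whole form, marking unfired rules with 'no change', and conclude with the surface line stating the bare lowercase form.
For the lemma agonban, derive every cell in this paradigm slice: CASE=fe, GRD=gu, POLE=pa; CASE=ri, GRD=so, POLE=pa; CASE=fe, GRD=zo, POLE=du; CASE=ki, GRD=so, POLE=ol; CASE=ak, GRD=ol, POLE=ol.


cell CASE=fe, GRD=gu, POLE=pa:
underlying: mut-agonban-iv-ov
1. b -> p, g -> k, v -> f / _ #: fires at position(s) 14: mutagonbanivof
2. e -> o, i -> u / B C0 _: fires at position(s) 11: mutagonbanuvof
surface: mutagonbanuvof

cell CASE=ri, GRD=so, POLE=pa:
underlying: mut-agonban-bib-az
1. b -> p, g -> k, v -> f / _ #: no change
2. e -> o, i -> u / B C0 _: fires at position(s) 12: mutagonbanbubaz
surface: mutagonbanbubaz

cell CASE=fe, GRD=zo, POLE=du:
underlying: ti-agonban-ta-ov
1. b -> p, g -> k, v -> f / _ #: fires at position(s) 13: tiagonbantaof
2. e -> o, i -> u / B C0 _: no change
surface: tiagonbantaof

cell CASE=ki, GRD=so, POLE=ol:
underlying: d-agonban-bib-gz
1. b -> p, g -> k, v -> f / _ #: no change
2. e -> o, i -> u / B C0 _: fires at position(s) 10: dagonbanbubgz
surface: dagonbanbubgz

cell CASE=ak, GRD=ol, POLE=ol:
underlying: d-agonban-it-anu
1. b -> p, g -> k, v -> f / _ #: no change
2. e -> o, i -> u / B C0 _: fires at position(s) 9: dagonbanutanu
surface: dagonbanutanu


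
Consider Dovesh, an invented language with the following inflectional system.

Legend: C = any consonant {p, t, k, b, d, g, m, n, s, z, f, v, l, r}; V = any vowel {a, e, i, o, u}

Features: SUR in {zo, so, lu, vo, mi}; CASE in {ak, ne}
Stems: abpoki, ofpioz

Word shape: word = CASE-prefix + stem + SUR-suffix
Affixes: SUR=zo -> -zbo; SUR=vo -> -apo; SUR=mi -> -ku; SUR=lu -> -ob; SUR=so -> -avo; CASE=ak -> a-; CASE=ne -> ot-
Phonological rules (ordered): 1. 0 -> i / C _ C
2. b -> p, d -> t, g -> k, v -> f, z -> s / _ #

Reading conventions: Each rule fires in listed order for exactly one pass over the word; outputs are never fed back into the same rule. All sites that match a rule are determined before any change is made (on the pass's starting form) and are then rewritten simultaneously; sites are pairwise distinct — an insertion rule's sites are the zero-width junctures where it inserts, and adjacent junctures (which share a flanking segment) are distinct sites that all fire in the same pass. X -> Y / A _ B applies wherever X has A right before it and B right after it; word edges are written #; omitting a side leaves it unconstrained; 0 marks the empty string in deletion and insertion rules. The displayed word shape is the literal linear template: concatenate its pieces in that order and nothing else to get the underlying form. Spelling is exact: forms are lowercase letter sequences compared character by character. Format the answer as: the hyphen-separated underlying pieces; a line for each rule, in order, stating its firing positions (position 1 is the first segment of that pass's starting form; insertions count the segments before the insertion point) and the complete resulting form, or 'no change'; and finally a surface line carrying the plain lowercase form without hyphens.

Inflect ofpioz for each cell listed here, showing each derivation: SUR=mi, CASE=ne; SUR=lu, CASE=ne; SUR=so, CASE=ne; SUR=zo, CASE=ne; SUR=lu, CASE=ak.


cell SUR=mi, CASE=ne:
underlying: ot-ofpioz-ku
1. 0 -> i / C _ C: inserts after position(s) 4, 8: otofipioziku
2. b -> p, d -> t, g -> k, v -> f, z -> s / _ #: no change
surface: otofipioziku

cell SUR=lu, CASE=ne:
underlying: ot-ofpioz-ob
1. 0 -> i / C _ C: inserts after position(s) 4: otofipiozob
2. b -> p, d -> t, g -> k, v -> f, z -> s / _ #: fires at position(s) 11: otofipiozop
surface: otofipiozop

cell SUR=so, CASE=ne:
underlying: ot-ofpioz-avo
1. 0 -> i / C _ C: inserts after position(s) 4: otofipiozavo
2. b -> p, d -> t, g -> k, v -> f, z -> s / _ #: no change
surface: otofipiozavo

cell SUR=zo, CASE=ne:
underlying: ot-ofpioz-zbo
1. 0 -> i / C _ C: inserts after position(s) 4, 8, 9: otofipiozizibo
2. b -> p, d -> t, g -> k, v -> f, z -> s / _ #: no change
surface: otofipiozizibo

cell SUR=lu, CASE=ak:
underlying: a-ofpioz-ob
1. 0 -> i / C _ C: inserts after position(s) 3: aofipiozob
2. b -> p, d -> t, g -> k, v -> f, z -> s / _ #: fires at position(s) 10: aofipiozop
surface: aofipiozop


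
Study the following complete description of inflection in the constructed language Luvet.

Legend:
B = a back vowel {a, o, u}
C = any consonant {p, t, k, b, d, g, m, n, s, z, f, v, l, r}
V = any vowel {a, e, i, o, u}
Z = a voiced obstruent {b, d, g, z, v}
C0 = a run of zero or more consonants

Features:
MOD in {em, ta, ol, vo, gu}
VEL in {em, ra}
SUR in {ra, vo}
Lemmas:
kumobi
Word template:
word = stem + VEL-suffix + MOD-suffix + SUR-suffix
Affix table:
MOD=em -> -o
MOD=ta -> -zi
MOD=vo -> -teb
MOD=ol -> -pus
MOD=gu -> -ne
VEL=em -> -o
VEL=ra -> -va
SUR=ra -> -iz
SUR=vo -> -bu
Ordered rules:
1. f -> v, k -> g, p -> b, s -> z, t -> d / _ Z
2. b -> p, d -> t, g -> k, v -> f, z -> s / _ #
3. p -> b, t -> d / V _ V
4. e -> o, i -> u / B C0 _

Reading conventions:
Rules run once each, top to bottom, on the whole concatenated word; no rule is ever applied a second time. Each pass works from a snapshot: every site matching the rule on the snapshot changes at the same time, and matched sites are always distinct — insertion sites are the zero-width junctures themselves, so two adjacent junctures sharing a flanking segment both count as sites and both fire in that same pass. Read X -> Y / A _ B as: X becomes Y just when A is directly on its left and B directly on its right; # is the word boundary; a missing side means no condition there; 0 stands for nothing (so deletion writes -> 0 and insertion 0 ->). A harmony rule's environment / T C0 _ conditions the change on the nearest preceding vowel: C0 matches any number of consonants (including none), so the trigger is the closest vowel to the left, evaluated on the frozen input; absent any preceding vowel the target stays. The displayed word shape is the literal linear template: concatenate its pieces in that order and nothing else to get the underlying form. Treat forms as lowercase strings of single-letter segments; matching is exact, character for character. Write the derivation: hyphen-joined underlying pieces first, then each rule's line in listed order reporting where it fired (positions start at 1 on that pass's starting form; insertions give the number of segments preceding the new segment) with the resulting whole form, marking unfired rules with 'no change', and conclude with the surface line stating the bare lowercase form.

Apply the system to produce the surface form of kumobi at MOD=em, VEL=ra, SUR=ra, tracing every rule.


underlying: kumobi-va-o-iz
1. f -> v, k -> g, p -> b, s -> z, t -> d / _ Z: no change
2. b -> p, d -> t, g -> k, v -> f, z -> s / _ #: fires at position(s) 11: kumobivaois
3. p -> b, t -> d / V _ V: no change
4. e -> o, i -> u / B C0 _: fires at position(s) 6, 10: kumobuvaous
surface: kumobuvaous


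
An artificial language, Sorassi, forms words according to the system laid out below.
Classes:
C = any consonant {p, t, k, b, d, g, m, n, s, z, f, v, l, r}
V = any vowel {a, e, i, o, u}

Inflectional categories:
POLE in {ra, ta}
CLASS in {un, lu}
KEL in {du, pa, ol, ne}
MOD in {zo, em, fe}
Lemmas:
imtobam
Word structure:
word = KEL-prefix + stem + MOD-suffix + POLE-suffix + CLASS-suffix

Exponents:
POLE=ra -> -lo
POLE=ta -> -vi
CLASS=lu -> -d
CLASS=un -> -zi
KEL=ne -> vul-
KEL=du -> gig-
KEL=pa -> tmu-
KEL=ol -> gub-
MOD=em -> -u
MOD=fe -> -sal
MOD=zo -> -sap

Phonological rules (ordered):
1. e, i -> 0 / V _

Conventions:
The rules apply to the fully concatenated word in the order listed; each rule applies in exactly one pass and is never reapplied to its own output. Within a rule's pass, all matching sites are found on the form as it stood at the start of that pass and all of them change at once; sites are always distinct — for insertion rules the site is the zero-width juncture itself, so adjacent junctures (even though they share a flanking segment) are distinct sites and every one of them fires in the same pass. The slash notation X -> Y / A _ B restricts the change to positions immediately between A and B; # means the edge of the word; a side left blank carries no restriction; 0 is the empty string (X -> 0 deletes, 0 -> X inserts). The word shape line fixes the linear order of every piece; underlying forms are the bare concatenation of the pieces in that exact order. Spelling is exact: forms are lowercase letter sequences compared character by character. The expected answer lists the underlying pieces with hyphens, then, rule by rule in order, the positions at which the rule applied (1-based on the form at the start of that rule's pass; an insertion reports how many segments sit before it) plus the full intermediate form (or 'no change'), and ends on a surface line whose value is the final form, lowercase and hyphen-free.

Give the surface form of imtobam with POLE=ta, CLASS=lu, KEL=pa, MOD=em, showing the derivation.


underlying: tmu-imtobam-u-vi-d
1. e, i -> 0 / V _: fires at position(s) 4: tmumtobamuvid
surface: tmumtobamuvid


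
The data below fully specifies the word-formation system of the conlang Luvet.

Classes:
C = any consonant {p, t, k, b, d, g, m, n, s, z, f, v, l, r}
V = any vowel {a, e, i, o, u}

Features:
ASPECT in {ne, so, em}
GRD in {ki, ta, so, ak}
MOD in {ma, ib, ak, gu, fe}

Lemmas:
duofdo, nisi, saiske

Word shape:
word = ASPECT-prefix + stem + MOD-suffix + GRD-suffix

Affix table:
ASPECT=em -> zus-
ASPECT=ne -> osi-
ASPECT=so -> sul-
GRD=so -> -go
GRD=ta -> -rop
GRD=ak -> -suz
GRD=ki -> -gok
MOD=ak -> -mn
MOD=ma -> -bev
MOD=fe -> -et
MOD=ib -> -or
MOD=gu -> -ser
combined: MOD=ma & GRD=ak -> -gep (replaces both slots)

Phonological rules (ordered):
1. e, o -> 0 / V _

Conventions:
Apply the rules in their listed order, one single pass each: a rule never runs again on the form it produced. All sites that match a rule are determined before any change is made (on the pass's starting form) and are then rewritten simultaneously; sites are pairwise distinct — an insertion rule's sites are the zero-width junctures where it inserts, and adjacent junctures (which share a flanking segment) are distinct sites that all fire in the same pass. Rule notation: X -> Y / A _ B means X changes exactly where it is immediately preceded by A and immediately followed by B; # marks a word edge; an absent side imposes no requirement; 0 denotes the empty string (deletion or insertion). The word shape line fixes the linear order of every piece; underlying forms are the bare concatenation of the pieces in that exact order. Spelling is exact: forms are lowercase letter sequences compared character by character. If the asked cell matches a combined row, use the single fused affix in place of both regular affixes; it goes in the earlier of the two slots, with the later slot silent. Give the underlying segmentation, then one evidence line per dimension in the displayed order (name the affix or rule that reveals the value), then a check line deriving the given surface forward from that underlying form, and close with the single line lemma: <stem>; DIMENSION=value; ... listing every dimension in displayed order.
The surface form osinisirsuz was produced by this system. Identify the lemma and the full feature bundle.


underlying: osi-nisi-or-suz
ASPECT=ne - signalled by the affix osi-
GRD=ak - signalled by the affix -suz
MOD=ib - signalled by the affix -or
check: osinisiorsuz -> osinisirsuz
lemma: nisi; ASPECT=ne; GRD=ak; MOD=ib


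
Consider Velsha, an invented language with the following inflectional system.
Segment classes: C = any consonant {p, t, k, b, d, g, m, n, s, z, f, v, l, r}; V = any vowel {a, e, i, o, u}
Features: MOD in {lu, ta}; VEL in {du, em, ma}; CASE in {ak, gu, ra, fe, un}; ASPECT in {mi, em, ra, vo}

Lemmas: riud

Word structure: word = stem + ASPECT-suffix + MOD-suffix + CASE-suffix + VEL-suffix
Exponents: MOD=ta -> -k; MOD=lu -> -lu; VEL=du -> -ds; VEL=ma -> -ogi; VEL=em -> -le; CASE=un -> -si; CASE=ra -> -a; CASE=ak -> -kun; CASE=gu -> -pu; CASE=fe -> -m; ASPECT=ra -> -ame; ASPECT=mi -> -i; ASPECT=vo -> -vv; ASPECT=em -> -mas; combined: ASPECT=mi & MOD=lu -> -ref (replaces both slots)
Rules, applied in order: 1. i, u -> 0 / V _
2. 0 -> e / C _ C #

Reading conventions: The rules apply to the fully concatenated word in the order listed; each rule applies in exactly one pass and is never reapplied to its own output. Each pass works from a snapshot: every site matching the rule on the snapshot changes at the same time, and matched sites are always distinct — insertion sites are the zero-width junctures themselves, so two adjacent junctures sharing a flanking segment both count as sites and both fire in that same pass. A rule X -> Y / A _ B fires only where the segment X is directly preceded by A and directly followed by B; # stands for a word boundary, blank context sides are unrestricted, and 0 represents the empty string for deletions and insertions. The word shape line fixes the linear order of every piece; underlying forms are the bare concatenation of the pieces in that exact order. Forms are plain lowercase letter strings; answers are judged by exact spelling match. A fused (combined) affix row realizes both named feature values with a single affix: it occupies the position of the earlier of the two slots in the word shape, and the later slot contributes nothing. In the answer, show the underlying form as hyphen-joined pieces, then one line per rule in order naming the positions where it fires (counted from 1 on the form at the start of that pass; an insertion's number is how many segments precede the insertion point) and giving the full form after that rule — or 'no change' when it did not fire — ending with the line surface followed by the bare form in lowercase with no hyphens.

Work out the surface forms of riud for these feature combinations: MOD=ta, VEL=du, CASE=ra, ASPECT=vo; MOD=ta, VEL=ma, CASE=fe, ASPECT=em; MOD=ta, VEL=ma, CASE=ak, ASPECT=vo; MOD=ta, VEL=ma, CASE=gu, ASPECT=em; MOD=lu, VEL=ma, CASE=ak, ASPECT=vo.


cell MOD=ta, VEL=du, CASE=ra, ASPECT=vo:
underlying: riud-vv-k-a-ds
1. i, u -> 0 / V _: fires at position(s) 3: ridvvkads
2. 0 -> e / C _ C #: inserts after position(s) 8: ridvvkades
surface: ridvvkades

cell MOD=ta, VEL=ma, CASE=fe, ASPECT=em:
underlying: riud-mas-k-m-ogi
1. i, u -> 0 / V _: fires at position(s) 3: ridmaskmogi
2. 0 -> e / C _ C #: no change
surface: ridmaskmogi

cell MOD=ta, VEL=ma, CASE=ak, ASPECT=vo:
underlying: riud-vv-k-kun-ogi
1. i, u -> 0 / V _: fires at position(s) 3: ridvvkkunogi
2. 0 -> e / C _ C #: no change
surface: ridvvkkunogi

cell MOD=ta, VEL=ma, CASE=gu, ASPECT=em:
underlying: riud-mas-k-pu-ogi
1. i, u -> 0 / V _: fires at position(s) 3: ridmaskpuogi
2. 0 -> e / C _ C #: no change
surface: ridmaskpuogi

cell MOD=lu, VEL=ma, CASE=ak, ASPECT=vo:
underlying: riud-vv-lu-kun-ogi
1. i, u -> 0 / V _: fires at position(s) 3: ridvvlukunogi
2. 0 -> e / C _ C #: no change
surface: ridvvlukunogi


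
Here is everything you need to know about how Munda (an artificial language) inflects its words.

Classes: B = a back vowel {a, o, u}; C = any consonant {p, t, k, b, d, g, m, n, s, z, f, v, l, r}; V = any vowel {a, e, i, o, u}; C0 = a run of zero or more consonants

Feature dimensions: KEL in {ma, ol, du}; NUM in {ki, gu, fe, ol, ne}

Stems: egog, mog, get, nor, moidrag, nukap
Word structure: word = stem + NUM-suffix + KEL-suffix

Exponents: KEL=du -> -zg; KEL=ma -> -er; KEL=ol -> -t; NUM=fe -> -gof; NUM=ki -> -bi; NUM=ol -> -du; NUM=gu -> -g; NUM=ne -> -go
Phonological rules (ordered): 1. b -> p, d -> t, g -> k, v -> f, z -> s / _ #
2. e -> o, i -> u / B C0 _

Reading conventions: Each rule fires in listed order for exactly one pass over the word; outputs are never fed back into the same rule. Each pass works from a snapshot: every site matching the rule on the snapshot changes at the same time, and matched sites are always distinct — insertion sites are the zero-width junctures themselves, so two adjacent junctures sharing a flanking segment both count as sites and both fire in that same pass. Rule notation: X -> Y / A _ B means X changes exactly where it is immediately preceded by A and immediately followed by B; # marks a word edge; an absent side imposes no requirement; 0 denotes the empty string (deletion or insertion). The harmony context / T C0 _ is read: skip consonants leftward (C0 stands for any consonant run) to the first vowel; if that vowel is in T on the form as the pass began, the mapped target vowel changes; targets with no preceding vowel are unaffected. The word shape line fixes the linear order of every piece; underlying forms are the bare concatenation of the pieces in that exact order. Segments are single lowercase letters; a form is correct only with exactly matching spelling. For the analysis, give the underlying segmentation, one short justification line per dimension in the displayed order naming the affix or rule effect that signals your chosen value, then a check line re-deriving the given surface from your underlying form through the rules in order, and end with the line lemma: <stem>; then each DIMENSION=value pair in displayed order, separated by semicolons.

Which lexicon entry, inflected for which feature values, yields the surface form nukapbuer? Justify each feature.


underlying: nukap-bi-er
KEL=ma - signalled by the affix -er
NUM=ki - signalled by the affix -bi
check: nukapbier -> nukapbier -> nukapbuer
lemma: nukap; KEL=ma; NUM=ki


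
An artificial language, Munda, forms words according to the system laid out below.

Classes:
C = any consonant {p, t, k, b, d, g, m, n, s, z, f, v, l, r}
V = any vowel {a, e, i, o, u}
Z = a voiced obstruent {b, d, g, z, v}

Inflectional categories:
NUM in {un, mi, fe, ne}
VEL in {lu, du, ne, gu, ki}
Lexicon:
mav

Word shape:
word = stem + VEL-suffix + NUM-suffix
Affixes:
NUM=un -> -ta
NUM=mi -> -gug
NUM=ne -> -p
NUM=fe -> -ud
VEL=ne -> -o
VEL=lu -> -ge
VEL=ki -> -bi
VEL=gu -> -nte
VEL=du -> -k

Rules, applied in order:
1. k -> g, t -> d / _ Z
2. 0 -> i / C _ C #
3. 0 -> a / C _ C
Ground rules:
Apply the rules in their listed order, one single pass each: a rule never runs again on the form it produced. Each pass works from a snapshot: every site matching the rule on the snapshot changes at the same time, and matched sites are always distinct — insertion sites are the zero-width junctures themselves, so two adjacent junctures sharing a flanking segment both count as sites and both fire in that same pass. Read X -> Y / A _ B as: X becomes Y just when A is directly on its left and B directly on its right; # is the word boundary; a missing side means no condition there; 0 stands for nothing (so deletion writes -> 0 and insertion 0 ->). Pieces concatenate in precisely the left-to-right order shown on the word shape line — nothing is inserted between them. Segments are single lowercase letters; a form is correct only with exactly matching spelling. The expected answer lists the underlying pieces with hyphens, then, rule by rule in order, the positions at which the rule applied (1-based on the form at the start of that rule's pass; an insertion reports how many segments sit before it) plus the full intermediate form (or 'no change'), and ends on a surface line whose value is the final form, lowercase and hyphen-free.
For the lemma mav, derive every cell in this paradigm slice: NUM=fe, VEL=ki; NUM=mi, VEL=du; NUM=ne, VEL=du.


cell NUM=fe, VEL=ki:
underlying: mav-bi-ud
1. k -> g, t -> d / _ Z: no change
2. 0 -> i / C _ C #: no change
3. 0 -> a / C _ C: inserts after position(s) 3: mavabiud
surface: mavabiud

cell NUM=mi, VEL=du:
underlying: mav-k-gug
1. k -> g, t -> d / _ Z: fires at position(s) 4: mavggug
2. 0 -> i / C _ C #: no change
3. 0 -> a / C _ C: inserts after position(s) 3, 4: mavagagug
surface: mavagagug

cell NUM=ne, VEL=du:
underlying: mav-k-p
1. k -> g, t -> d / _ Z: no change
2. 0 -> i / C _ C #: inserts after position(s) 4: mavkip
3. 0 -> a / C _ C: inserts after position(s) 3: mavakip
surface: mavakip


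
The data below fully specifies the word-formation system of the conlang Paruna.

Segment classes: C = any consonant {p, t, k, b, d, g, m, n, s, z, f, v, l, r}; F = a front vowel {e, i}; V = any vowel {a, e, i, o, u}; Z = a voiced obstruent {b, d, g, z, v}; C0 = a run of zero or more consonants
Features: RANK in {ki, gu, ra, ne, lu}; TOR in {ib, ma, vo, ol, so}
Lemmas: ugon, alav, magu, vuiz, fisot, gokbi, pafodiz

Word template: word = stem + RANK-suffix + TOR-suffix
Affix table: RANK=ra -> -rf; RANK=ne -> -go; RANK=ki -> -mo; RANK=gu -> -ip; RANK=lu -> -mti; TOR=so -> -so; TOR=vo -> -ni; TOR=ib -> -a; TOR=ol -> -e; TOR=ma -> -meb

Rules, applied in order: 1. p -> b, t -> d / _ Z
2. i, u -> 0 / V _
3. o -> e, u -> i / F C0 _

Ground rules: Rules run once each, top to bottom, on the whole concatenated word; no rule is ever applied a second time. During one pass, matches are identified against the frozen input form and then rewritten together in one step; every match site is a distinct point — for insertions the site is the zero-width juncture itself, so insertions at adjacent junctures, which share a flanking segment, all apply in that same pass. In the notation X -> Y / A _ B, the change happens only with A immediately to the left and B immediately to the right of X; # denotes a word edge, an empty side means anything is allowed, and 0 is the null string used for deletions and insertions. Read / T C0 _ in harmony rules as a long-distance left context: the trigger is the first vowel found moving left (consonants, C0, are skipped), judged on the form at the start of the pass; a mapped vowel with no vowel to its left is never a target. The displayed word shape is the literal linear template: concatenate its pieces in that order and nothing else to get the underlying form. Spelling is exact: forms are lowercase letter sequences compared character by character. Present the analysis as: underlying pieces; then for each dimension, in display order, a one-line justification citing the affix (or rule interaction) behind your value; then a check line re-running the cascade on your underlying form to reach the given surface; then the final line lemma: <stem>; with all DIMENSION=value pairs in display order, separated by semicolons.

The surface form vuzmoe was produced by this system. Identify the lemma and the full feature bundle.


underlying: vuiz-mo-e
RANK=ki - signalled by the affix -mo
TOR=ol - signalled by the affix -e
check: vuizmoe -> vuizmoe -> vuzmoe -> vuzmoe
lemma: vuiz; RANK=ki; TOR=ol


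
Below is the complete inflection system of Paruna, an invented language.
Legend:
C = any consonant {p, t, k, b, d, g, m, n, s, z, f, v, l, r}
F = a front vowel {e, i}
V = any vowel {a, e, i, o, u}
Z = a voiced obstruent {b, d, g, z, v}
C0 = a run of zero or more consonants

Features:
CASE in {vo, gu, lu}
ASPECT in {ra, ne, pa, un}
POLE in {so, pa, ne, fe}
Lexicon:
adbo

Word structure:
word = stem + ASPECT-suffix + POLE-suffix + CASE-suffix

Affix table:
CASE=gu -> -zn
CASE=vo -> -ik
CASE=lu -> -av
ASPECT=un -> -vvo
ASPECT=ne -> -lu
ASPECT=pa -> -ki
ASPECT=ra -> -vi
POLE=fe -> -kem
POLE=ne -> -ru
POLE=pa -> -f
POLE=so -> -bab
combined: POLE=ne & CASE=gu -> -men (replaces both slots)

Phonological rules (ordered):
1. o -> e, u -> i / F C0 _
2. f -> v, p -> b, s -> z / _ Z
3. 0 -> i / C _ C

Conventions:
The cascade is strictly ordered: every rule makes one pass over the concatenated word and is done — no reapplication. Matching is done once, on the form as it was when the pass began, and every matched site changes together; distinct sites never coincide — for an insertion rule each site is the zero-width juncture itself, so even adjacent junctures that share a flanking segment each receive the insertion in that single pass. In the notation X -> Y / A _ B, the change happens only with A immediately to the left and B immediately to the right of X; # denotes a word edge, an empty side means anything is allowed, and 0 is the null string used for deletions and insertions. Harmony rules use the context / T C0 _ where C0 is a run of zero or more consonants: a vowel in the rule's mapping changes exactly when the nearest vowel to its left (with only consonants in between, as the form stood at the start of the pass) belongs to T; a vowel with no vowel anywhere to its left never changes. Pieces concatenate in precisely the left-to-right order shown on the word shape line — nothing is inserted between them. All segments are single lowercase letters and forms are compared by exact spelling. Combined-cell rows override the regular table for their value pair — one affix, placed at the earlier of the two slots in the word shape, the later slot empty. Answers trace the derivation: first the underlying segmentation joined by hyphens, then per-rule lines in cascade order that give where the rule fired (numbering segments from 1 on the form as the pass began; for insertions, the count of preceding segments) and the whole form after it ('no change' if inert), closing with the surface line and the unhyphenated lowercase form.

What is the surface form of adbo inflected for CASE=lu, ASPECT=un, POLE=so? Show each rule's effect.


underlying: adbo-vvo-bab-av
1. o -> e, u -> i / F C0 _: no change
2. f -> v, p -> b, s -> z / _ Z: no change
3. 0 -> i / C _ C: inserts after position(s) 2, 5: adibovivobabav
surface: adibovivobabav


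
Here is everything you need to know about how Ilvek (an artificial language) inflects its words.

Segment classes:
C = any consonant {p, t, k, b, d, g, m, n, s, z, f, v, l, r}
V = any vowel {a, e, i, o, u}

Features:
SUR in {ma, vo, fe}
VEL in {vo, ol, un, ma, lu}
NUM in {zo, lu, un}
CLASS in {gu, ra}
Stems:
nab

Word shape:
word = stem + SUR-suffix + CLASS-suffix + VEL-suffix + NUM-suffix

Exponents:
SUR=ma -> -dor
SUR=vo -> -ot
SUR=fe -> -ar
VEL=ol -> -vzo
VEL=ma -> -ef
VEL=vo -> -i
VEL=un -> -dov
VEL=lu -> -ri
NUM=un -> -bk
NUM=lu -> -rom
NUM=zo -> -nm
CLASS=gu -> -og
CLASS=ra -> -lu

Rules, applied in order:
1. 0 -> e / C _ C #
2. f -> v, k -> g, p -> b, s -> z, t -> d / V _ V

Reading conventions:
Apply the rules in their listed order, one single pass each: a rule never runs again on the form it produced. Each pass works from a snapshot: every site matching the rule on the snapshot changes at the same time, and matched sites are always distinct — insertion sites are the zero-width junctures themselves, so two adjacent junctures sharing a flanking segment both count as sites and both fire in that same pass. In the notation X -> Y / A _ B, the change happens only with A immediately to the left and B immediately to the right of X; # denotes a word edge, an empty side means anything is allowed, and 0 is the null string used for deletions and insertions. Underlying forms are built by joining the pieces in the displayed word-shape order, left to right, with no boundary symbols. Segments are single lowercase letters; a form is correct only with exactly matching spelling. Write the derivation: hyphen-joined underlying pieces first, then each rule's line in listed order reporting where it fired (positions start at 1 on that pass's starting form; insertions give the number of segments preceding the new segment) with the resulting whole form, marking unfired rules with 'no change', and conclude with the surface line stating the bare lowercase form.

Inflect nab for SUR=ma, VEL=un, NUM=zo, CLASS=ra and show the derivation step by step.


underlying: nab-dor-lu-dov-nm
1. 0 -> e / C _ C #: inserts after position(s) 12: nabdorludovnem
2. f -> v, k -> g, p -> b, s -> z, t -> d / V _ V: no change
surface: nabdorludovnem


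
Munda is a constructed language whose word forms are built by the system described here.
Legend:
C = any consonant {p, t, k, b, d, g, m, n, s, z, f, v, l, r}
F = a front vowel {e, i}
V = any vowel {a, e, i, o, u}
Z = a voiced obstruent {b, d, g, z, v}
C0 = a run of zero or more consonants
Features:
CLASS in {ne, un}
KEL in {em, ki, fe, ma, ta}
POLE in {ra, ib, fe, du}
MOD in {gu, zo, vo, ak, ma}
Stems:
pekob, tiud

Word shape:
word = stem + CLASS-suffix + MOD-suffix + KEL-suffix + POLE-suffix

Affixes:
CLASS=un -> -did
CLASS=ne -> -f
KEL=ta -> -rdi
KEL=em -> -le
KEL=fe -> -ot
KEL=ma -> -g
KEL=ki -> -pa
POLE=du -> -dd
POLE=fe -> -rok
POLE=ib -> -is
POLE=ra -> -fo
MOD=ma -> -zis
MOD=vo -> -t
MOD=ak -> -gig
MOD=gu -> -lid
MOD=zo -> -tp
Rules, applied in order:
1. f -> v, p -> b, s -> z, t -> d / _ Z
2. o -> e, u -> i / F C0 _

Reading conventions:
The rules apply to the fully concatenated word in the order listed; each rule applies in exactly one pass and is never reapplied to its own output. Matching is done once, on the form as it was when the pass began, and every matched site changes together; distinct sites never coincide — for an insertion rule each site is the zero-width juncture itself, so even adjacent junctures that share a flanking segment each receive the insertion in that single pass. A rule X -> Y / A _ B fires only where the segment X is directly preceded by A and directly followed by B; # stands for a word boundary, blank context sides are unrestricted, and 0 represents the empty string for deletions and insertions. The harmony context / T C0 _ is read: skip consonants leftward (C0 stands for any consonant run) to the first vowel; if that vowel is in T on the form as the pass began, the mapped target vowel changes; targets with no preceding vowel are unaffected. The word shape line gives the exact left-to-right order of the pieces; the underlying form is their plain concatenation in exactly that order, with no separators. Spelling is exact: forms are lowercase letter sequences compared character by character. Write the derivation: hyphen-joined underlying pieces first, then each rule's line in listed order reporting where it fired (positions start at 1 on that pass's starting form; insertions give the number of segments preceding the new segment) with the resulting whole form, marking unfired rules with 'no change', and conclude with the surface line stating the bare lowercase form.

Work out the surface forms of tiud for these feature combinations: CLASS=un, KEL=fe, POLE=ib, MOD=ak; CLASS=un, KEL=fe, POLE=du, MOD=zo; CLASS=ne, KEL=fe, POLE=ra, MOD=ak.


cell CLASS=un, KEL=fe, POLE=ib, MOD=ak:
underlying: tiud-did-gig-ot-is
1. f -> v, p -> b, s -> z, t -> d / _ Z: no change
2. o -> e, u -> i / F C0 _: fires at position(s) 3, 11: tiiddidgigetis
surface: tiiddidgigetis

cell CLASS=un, KEL=fe, POLE=du, MOD=zo:
underlying: tiud-did-tp-ot-dd
1. f -> v, p -> b, s -> z, t -> d / _ Z: fires at position(s) 11: tiuddidtpoddd
2. o -> e, u -> i / F C0 _: fires at position(s) 3, 10: tiiddidtpeddd
surface: tiiddidtpeddd

cell CLASS=ne, KEL=fe, POLE=ra, MOD=ak:
underlying: tiud-f-gig-ot-fo
1. f -> v, p -> b, s -> z, t -> d / _ Z: fires at position(s) 5: tiudvgigotfo
2. o -> e, u -> i / F C0 _: fires at position(s) 3, 9: tiidvgigetfo
surface: tiidvgigetfo
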